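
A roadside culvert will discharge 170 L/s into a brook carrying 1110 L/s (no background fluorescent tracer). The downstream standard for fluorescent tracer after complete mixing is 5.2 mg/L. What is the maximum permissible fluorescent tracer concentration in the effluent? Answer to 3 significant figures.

39.2 mg/L

At the limit, (Qr·Cr + Qe·Cₑ)/(Qr + Qe) = 5.2:
Cₑ = (1280·5.2 − 1110·0) / 170.0 = 39.15 mg/L.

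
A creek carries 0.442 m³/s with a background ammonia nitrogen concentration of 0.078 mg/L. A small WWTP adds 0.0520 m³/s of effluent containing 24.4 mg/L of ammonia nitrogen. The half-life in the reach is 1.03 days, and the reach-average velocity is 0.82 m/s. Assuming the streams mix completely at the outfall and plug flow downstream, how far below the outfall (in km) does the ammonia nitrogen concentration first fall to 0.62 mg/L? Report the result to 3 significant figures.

152 km

After mixing, C = (0.4420·0.07800 + 0.05200·24.40) / 0.4940 = 1.303/0.4940 = 2.638 mg/L.
Half-life 1.03 d → k = ln 2 / 1.03 = 0.6730 d⁻¹.
Set 2.638·exp(−k·t) = 0.62 → t = ln(2.638/0.62)/k = 185900 s = 51.65 h.
Distance = v·t = 0.82·185900 = 152500 m = 152.5 km.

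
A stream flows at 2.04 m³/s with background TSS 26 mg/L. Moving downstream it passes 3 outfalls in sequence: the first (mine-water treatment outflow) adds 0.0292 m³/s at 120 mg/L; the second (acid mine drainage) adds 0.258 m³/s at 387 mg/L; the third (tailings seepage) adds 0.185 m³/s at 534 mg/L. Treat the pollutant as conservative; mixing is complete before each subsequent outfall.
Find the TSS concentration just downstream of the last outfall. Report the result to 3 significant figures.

After outfall 1: Q = 2.040 + 0.02920 = 2.069 m³/s; C = (2.040·26.00 + 0.02920·120.0)/2.069 = 27.33 mg/L.
After outfall 2: Q = 2.069 + 0.2580 = 2.327 m³/s; C = (2.069·27.33 + 0.2580·387.0)/2.327 = 67.20 mg/L.
After outfall 3: Q = 2.327 + 0.1850 = 2.512 m³/s; C = (2.327·67.20 + 0.1850·534.0)/2.512 = 101.6 mg/L.

102 mg/L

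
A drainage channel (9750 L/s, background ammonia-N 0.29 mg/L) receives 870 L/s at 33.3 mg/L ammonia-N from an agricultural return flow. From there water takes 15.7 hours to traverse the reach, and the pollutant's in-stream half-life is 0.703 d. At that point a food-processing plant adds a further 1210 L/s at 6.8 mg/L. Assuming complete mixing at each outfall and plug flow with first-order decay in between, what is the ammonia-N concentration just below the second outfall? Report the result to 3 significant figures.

2.11 mg/L

Mixed concentration C = ΣQC/ΣQ = (9750·0.2900 + 870.0·33.30) / 10620 = 31800/10620 = 2.994 mg/L; combined flow 10620 L/s.
Half-life 0.703 d → k = ln 2 / 0.703 = 0.9860 d⁻¹.
After decay, C = 2.994 × e^(−kt) = 2.994 × 0.5247 = 1.571 mg/L.
At the second outfall, C = (10620·1.571 + 1210·6.800) / (10620 + 1210) = 2.106 mg/L.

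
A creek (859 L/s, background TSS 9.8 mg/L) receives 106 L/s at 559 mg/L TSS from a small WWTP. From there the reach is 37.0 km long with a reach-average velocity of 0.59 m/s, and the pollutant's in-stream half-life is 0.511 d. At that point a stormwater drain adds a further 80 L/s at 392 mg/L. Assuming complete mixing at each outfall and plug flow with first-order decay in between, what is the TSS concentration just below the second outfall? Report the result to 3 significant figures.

Conservation of mass: C = (859.0·9.800 + 106.0·559.0) / 965.0 = 67670/965.0 = 70.13 mg/L; combined flow 965.0 L/s.
Travel time t = 37.0·1000 / 0.59 = 62710 s = 17.42 h.
Half-life 0.511 d → k = ln 2 / 0.511 = 1.356 d⁻¹.
Applying C = C₀e^(−kt): 70.13 × 0.3736 = 26.20 mg/L.
Second outfall: C = (965.0·26.20 + 80.00·392.0)/1045 = 54.20 mg/L.

54.2 mg/L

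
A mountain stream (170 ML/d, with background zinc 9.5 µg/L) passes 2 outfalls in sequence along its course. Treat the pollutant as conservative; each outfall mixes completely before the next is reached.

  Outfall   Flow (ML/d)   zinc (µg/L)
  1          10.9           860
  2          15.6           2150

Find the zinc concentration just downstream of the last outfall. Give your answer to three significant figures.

After outfall 1: Q = 170.0 + 10.90 = 180.9 ML/d; C = (170.0·9.500 + 10.90·860.0)/180.9 = 60.75 µg/L.
After outfall 2: Q = 180.9 + 15.60 = 196.5 ML/d; C = (180.9·60.75 + 15.60·2150)/196.5 = 226.6 µg/L.

227 µg/L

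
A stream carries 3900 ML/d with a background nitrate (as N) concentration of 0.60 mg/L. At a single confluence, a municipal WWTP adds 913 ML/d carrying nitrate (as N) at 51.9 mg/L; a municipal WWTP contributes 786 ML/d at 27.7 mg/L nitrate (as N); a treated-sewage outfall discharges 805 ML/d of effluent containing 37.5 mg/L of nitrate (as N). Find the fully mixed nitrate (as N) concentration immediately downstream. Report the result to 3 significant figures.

15.9 mg/L

Flow-weighted average: C = (3900·0.6000 + 913.0·51.90 + 786.0·27.70 + 805.0·37.50) / 6404 = 101700/6404 = 15.88 mg/L.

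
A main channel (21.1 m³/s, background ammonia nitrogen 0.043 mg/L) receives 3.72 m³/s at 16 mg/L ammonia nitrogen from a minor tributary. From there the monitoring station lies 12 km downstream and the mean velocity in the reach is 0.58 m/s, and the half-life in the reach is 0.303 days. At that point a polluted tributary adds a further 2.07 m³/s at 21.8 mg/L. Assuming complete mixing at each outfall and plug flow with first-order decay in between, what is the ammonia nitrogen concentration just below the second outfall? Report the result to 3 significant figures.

Mass balance: C = (21.10·0.04300 + 3.720·16.00) / 24.82 = 60.43/24.82 = 2.435 mg/L; combined flow 24.82 m³/s.
Travel time t = 12·1000 / 0.58 = 20690 s = 5.747 h.
Half-life 0.303 d → k = ln 2 / 0.303 = 2.288 d⁻¹.
Decay over the reach: 2.435·exp(−kt) = 2.435·0.5782 = 1.408 mg/L.
Second outfall: C = (24.82·1.408 + 2.070·21.80)/26.89 = 2.978 mg/L.

2.98 mg/L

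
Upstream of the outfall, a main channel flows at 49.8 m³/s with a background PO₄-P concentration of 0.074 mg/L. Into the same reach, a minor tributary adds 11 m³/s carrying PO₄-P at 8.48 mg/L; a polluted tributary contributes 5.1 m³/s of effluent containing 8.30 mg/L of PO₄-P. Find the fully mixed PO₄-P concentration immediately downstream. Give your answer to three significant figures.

2.11 mg/L

After mixing, C = (49.80·0.07400 + 11.00·8.480 + 5.100·8.300) / 65.90 = 139.3/65.90 = 2.114 mg/L.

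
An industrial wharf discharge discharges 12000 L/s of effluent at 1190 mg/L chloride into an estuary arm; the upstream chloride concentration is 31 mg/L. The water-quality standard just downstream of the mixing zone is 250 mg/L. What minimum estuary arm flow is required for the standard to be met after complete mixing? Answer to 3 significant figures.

51500 L/s

Set C_mix = 250: (Q·31.00 + 12000·1190) / (Q + 12000) = 250
→ Q = 12000·(1190 − 250)/(250 − 31.00) = 51510 L/s.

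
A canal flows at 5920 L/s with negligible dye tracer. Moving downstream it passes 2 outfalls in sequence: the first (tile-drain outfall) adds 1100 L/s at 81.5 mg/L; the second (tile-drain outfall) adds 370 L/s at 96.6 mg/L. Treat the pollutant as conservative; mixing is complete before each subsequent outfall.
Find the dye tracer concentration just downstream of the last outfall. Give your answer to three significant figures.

17.0 mg/L

Below outfall 1: Q → 7020 L/s, C = (5920·0 + 1100·81.50)/7020 = 12.77 mg/L.
Below outfall 2: Q → 7390 L/s, C = (7020·12.77 + 370.0·96.60)/7390 = 16.97 mg/L.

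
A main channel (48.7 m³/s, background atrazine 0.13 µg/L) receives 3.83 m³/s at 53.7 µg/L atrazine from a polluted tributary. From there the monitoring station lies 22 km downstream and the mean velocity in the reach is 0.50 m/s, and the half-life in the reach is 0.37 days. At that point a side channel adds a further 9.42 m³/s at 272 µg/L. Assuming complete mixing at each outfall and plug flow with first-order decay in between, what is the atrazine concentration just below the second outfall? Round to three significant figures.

42.7 µg/L

Flow-weighted average: C = (48.70·0.1300 + 3.830·53.70) / 52.53 = 212.0/52.53 = 4.036 µg/L; combined flow 52.53 m³/s.
Travel time t = 22·1000 / 0.50 = 44000 s = 12.22 h.
Half-life 0.37 d → k = ln 2 / 0.37 = 1.873 d⁻¹.
First-order decay: C = 4.036·exp(−k·t) = 4.036·0.3852 = 1.555 µg/L.
Second outfall: C = (52.53·1.555 + 9.420·272.0)/61.95 = 42.68 µg/L.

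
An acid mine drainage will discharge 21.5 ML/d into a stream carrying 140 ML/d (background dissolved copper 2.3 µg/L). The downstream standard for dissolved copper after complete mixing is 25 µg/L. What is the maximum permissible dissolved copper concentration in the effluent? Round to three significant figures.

173 µg/L

At the limit, (Qr·Cr + Qe·Cₑ)/(Qr + Qe) = 25:
Cₑ = (161.5·25 − 140.0·2.300) / 21.50 = 172.8 µg/L.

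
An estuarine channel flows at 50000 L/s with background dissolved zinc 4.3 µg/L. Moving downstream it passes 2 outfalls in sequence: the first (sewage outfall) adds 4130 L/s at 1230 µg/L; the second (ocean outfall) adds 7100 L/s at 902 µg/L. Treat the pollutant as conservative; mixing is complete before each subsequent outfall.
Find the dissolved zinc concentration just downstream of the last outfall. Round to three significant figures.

Below outfall 1: Q → 54130 L/s, C = (50000·4.300 + 4130·1230)/54130 = 97.82 µg/L.
Below outfall 2: Q → 61230 L/s, C = (54130·97.82 + 7100·902.0)/61230 = 191.1 µg/L.

191 µg/L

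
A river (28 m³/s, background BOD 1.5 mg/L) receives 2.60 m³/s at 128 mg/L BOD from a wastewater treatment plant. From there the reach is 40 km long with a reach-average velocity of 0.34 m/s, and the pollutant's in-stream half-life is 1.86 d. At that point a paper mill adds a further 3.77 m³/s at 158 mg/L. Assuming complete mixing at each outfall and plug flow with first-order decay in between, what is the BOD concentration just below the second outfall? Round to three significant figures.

23.9 mg/L

Conservation of mass: C = (28.00·1.500 + 2.600·128.0) / 30.60 = 374.8/30.60 = 12.25 mg/L; combined flow 30.60 m³/s.
Travel time t = 40·1000 / 0.34 = 117600 s = 32.68 h.
Half-life 1.86 d → k = ln 2 / 1.86 = 0.3727 d⁻¹.
Applying C = C₀e^(−kt): 12.25 × 0.6020 = 7.374 mg/L.
Second outfall: C = (30.60·7.374 + 3.770·158.0)/34.37 = 23.90 mg/L.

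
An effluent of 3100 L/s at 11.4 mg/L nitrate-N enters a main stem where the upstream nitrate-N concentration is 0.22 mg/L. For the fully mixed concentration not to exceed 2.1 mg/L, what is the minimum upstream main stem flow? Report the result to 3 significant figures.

15300 L/s

Set C_mix = 2.1: (Q·0.2200 + 3100·11.40) / (Q + 3100) = 2.1
→ Q = 3100·(11.40 − 2.1)/(2.1 − 0.2200) = 15340 L/s.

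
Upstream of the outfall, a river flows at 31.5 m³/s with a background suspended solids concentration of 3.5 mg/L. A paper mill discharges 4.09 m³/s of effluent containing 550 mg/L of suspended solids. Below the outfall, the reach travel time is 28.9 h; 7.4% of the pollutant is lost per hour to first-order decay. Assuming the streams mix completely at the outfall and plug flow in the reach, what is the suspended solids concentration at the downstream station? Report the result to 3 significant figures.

Conservation of mass: C = (31.50·3.500 + 4.090·550.0) / 35.59 = 2360/35.59 = 66.30 mg/L.
7.4%/h lost → k = −ln(1 − 0.074) = 0.07688 h⁻¹.
Decay over the reach: 66.30·exp(−kt) = 66.30·0.1084 = 7.188 mg/L.

7.19 mg/L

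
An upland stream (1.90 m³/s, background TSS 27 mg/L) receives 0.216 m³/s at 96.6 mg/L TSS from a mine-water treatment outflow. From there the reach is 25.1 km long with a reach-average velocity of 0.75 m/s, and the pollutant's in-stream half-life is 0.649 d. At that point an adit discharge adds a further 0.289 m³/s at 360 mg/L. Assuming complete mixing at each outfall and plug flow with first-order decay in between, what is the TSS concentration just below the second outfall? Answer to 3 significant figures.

63.1 mg/L

Conservation of mass: C = (1.900·27.00 + 0.2160·96.60) / 2.116 = 72.17/2.116 = 34.10 mg/L; combined flow 2.116 m³/s.
Travel time t = 25.1·1000 / 0.75 = 33470 s = 9.296 h.
Half-life 0.649 d → k = ln 2 / 0.649 = 1.068 d⁻¹.
After decay, C = 34.10 × e^(−kt) = 34.10 × 0.6612 = 22.55 mg/L.
At the second outfall, C = (2.116·22.55 + 0.2890·360.0) / (2.116 + 0.2890) = 63.10 mg/L.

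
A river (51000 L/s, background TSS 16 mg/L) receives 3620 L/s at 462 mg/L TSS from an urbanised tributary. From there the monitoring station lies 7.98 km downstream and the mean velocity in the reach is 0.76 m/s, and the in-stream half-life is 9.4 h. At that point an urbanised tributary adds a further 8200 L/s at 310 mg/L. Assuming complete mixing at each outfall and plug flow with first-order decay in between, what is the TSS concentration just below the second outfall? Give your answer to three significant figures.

72.4 mg/L

Flow-weighted average: C = (51000·16.00 + 3620·462.0) / 54620 = 2488000/54620 = 45.56 mg/L; combined flow 54620 L/s.
Travel time t = 7.98·1000 / 0.76 = 10500 s = 2.917 h.
Half-life 9.4 h → k = ln 2 / 9.4 = 0.07374 h⁻¹ = 1.770 d⁻¹.
First-order decay: C = 45.56·exp(−k·t) = 45.56·0.8065 = 36.74 mg/L.
Second outfall: C = (54620·36.74 + 8200·310.0)/62820 = 72.41 mg/L.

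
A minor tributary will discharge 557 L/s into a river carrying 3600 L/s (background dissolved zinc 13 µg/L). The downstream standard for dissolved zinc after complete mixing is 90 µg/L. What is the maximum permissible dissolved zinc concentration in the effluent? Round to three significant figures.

588 µg/L

At the limit, (Qr·Cr + Qe·Cₑ)/(Qr + Qe) = 90:
Cₑ = (4157·90 − 3600·13.00) / 557.0 = 587.7 µg/L.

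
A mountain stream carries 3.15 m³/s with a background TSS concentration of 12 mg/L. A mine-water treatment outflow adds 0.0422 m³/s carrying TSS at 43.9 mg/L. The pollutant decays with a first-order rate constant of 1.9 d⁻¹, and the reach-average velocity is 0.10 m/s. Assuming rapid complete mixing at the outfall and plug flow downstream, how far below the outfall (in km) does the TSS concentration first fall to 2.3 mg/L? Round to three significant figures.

7.67 km

Conservation of mass: C = (3.150·12.00 + 0.04220·43.90) / 3.192 = 39.65/3.192 = 12.42 mg/L.
Set 12.42·exp(−k·t) = 2.3 → t = ln(12.42/2.3)/k = 76690 s = 21.30 h.
Distance = v·t = 0.10·76690 = 7669 m = 7.669 km.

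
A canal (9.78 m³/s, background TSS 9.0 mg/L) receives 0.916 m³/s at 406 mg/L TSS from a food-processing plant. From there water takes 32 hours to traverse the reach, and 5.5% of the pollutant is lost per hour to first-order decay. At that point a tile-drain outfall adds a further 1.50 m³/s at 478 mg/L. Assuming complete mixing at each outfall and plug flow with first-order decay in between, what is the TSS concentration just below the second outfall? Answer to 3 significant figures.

Conservation of mass: C = (9.780·9.000 + 0.9160·406.0) / 10.70 = 459.9/10.70 = 43.00 mg/L; combined flow 10.70 m³/s.
5.5%/h lost → k = −ln(1 − 0.055) = 0.05657 h⁻¹.
After decay, C = 43.00 × e^(−kt) = 43.00 × 0.1636 = 7.035 mg/L.
Second outfall: C = (10.70·7.035 + 1.500·478.0)/12.20 = 64.96 mg/L.

65.0 mg/L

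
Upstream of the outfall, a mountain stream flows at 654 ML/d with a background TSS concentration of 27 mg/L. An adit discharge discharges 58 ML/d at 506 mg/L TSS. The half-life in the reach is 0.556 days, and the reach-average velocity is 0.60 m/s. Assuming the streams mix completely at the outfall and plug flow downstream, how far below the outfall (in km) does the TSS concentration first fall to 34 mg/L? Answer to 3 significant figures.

27.6 km

Mass balance: C = (654.0·27.00 + 58.00·506.0) / 712.0 = 47010/712.0 = 66.02 mg/L.
Half-life 0.556 d → k = ln 2 / 0.556 = 1.247 d⁻¹.
Set 66.02·exp(−k·t) = 34 → t = ln(66.02/34)/k = 45990 s = 12.78 h.
Distance = v·t = 0.60·45990 = 27590 m = 27.59 km.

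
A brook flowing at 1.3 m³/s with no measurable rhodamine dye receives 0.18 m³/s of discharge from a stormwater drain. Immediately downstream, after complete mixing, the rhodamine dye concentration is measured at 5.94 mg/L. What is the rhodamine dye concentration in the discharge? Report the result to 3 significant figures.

48.8 mg/L

Mass balance: 1.300·0 + 0.1800·Cₑ = 1.480·5.940
→ Cₑ = (1.480·5.940 − 1.300·0) / 0.1800 = 48.84 mg/L.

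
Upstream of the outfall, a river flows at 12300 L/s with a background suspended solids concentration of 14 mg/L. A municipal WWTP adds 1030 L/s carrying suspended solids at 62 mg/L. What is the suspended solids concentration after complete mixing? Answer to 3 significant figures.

17.7 mg/L

After mixing, C = (12300·14.00 + 1030·62.00) / 13330 = 236100/13330 = 17.71 mg/L.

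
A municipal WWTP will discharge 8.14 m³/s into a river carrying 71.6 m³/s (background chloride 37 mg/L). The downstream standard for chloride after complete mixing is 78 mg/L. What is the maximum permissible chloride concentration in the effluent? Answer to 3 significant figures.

439 mg/L

At the limit, (Qr·Cr + Qe·Cₑ)/(Qr + Qe) = 78:
Cₑ = (79.74·78 − 71.60·37.00) / 8.140 = 438.6 mg/L.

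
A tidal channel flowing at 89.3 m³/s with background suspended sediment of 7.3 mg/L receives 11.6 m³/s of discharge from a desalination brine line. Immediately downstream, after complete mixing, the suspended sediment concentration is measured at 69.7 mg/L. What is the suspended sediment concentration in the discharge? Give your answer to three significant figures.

550 mg/L

Mass balance: 89.30·7.300 + 11.60·Cₑ = 100.9·69.70
→ Cₑ = (100.9·69.70 − 89.30·7.300) / 11.60 = 550.1 mg/L.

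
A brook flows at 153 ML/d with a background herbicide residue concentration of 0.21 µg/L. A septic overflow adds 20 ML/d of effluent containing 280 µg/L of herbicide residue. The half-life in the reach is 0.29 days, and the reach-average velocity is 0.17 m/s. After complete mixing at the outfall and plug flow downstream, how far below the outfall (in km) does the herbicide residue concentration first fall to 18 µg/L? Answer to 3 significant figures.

After mixing, C = (153.0·0.2100 + 20.00·280.0) / 173.0 = 5632/173.0 = 32.56 µg/L.
Half-life 0.29 d → k = ln 2 / 0.29 = 2.390 d⁻¹.
Set 32.56·exp(−k·t) = 18 → t = ln(32.56/18)/k = 21420 s = 5.950 h.
Distance = v·t = 0.17·21420 = 3642 m = 3.642 km.

3.64 km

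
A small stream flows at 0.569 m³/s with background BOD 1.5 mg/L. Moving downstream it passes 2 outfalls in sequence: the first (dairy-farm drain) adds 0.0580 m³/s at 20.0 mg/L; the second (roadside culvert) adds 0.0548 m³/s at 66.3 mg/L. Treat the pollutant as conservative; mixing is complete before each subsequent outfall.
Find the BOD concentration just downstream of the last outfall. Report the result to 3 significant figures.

Outfall 1: combined Q = 0.6270 m³/s; C = (0.5690·1.500 + 0.05800·20.00)/0.6270 = 3.211 mg/L.
Outfall 2: combined Q = 0.6818 m³/s; C = (0.6270·3.211 + 0.05480·66.30)/0.6818 = 8.282 mg/L.

8.28 mg/L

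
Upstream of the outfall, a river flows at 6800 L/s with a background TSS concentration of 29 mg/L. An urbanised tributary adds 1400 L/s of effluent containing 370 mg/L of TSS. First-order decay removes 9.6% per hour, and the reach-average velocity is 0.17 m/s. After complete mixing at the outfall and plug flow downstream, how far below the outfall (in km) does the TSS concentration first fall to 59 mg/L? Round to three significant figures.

Conservation of mass: C = (6800·29.00 + 1400·370.0) / 8200 = 715200/8200 = 87.22 mg/L.
9.6%/h lost → k = −ln(1 − 0.096) = 0.1009 h⁻¹.
Set 87.22·exp(−k·t) = 59 → t = ln(87.22/59)/k = 13940 s = 3.873 h.
Distance = v·t = 0.17·13940 = 2370 m = 2.370 km.

2.37 km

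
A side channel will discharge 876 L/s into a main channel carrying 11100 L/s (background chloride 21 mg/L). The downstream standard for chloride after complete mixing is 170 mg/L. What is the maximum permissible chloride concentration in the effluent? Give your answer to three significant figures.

At the limit, (Qr·Cr + Qe·Cₑ)/(Qr + Qe) = 170:
Cₑ = (11980·170 − 11100·21.00) / 876.0 = 2058 mg/L.

2060 mg/L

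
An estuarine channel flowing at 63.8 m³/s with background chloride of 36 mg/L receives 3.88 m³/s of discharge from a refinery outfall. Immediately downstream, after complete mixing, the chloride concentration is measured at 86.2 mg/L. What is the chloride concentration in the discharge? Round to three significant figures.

912 mg/L

Mass balance: 63.80·36.00 + 3.880·Cₑ = 67.68·86.20
→ Cₑ = (67.68·86.20 − 63.80·36.00) / 3.880 = 911.7 mg/L.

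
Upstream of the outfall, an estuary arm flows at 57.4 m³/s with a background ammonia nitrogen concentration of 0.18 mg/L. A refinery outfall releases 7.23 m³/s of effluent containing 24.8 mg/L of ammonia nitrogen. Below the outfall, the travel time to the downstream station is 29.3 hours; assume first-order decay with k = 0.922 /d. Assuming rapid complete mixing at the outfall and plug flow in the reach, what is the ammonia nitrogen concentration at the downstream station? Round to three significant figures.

0.952 mg/L

After mixing, C = (57.40·0.1800 + 7.230·24.80) / 64.63 = 189.6/64.63 = 2.934 mg/L.
Applying C = C₀e^(−kt): 2.934 × 0.3245 = 0.9520 mg/L.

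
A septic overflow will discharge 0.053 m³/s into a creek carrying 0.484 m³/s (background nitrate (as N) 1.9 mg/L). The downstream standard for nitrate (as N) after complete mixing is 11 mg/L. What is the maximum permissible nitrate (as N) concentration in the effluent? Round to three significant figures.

At the limit, (Qr·Cr + Qe·Cₑ)/(Qr + Qe) = 11:
Cₑ = (0.5370·11 − 0.4840·1.900) / 0.05300 = 94.10 mg/L.

94.1 mg/L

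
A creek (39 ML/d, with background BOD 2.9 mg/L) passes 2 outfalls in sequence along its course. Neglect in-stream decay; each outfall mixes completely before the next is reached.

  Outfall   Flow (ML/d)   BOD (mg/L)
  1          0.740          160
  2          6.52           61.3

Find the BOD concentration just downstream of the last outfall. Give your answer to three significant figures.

13.6 mg/L

Outfall 1: combined Q = 39.74 ML/d; C = (39.00·2.900 + 0.7400·160.0)/39.74 = 5.825 mg/L.
Outfall 2: combined Q = 46.26 ML/d; C = (39.74·5.825 + 6.520·61.30)/46.26 = 13.64 mg/L.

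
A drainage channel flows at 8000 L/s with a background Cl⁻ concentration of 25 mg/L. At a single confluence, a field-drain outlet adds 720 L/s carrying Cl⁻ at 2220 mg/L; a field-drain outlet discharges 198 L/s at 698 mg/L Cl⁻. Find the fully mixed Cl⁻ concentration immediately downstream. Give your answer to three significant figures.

Conservation of mass: C = (8000·25.00 + 720.0·2220 + 198.0·698.0) / 8918 = 1937000/8918 = 217.2 mg/L.

217 mg/L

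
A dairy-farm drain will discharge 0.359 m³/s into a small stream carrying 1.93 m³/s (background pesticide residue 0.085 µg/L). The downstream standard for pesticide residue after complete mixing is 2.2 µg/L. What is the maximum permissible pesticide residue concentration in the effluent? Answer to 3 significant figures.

At the limit, (Qr·Cr + Qe·Cₑ)/(Qr + Qe) = 2.2:
Cₑ = (2.289·2.2 − 1.930·0.08500) / 0.3590 = 13.57 µg/L.

13.6 µg/L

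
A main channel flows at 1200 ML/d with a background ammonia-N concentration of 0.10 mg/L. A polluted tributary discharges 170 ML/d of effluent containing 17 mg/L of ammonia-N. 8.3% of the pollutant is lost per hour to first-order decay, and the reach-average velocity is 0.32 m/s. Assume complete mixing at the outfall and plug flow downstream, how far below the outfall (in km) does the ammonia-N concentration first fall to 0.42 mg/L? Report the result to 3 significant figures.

22.0 km

Mixed concentration C = ΣQC/ΣQ = (1200·0.1000 + 170.0·17.00) / 1370 = 3010/1370 = 2.197 mg/L.
8.3%/h lost → k = −ln(1 − 0.083) = 0.08665 h⁻¹.
Set 2.197·exp(−k·t) = 0.42 → t = ln(2.197/0.42)/k = 68750 s = 19.10 h.
Distance = v·t = 0.32·68750 = 22000 m = 22.00 km.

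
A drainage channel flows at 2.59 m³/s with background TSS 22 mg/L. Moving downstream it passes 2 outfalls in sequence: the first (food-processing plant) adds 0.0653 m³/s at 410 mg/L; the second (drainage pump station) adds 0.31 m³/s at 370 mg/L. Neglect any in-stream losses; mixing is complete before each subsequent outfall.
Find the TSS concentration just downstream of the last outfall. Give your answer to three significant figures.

After outfall 1: Q = 2.590 + 0.06530 = 2.655 m³/s; C = (2.590·22.00 + 0.06530·410.0)/2.655 = 31.54 mg/L.
After outfall 2: Q = 2.655 + 0.3100 = 2.965 m³/s; C = (2.655·31.54 + 0.3100·370.0)/2.965 = 66.93 mg/L.

66.9 mg/L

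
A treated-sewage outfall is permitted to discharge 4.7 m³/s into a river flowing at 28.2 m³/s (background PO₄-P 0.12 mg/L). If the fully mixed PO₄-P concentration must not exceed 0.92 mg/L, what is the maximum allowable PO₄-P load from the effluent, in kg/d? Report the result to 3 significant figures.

2320 kg/d

Mass balance at the limit: 28.20·0.1200 + 4.700·Cₑ = 32.90·0.92 → Cₑ = 5.720 mg/L.
Load = 4.700 m³/s × 5.720 g/m³ × 86 400 s/d = 2323 kg/d.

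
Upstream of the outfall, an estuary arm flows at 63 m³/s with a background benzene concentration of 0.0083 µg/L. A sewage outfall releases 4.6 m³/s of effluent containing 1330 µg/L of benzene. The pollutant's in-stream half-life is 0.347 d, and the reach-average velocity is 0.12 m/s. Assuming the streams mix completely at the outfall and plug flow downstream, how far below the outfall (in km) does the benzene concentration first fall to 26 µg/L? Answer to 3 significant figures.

Mass balance: C = (63.00·0.008300 + 4.600·1330) / 67.60 = 6119/67.60 = 90.51 µg/L.
Half-life 0.347 d → k = ln 2 / 0.347 = 1.998 d⁻¹.
Set 90.51·exp(−k·t) = 26 → t = ln(90.51/26)/k = 53950 s = 14.99 h.
Distance = v·t = 0.12·53950 = 6474 m = 6.474 km.

6.47 km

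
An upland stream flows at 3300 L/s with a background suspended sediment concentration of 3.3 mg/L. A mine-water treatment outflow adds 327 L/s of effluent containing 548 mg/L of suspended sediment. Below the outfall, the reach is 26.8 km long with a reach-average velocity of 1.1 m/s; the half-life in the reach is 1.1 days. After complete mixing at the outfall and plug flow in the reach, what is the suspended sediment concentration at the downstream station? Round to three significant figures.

43.9 mg/L

After mixing, C = (3300·3.300 + 327.0·548.0) / 3627 = 190100/3627 = 52.41 mg/L.
Travel time t = 26.8·1000 / 1.1 = 24360 s = 6.768 h.
Half-life 1.1 d → k = ln 2 / 1.1 = 0.6301 d⁻¹.
Decay over the reach: 52.41·exp(−kt) = 52.41·0.8372 = 43.88 mg/L.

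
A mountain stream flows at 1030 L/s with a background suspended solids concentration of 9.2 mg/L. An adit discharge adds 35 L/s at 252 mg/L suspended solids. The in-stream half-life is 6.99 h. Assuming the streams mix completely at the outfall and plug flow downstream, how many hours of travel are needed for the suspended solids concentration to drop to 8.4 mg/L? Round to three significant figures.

After mixing, C = (1030·9.200 + 35.00·252.0) / 1065 = 18300/1065 = 17.18 mg/L.
Half-life 6.99 h → k = ln 2 / 6.99 = 0.09916 h⁻¹ = 2.380 d⁻¹.
17.18·exp(−k·t) = 8.4 → t = ln(17.18/8.4)/k = 25970 s = 7.215 h.

7.22 h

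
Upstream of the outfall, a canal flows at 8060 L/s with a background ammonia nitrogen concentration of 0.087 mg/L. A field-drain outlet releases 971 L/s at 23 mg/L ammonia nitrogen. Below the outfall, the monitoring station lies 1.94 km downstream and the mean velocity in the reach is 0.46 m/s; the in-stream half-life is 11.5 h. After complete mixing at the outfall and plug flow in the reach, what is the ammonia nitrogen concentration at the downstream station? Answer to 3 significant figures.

2.38 mg/L

After mixing, C = (8060·0.08700 + 971.0·23.00) / 9031 = 23030/9031 = 2.551 mg/L.
Travel time t = 1.94·1000 / 0.46 = 4217 s = 1.171 h.
Half-life 11.5 h → k = ln 2 / 11.5 = 0.06027 h⁻¹ = 1.447 d⁻¹.
Applying C = C₀e^(−kt): 2.551 × 0.9318 = 2.377 mg/L.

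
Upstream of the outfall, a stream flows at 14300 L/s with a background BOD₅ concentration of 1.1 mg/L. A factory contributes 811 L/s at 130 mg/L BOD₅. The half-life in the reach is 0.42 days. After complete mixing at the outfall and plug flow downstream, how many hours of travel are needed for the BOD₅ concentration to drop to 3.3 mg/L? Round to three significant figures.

Mass balance: C = (14300·1.100 + 811.0·130.0) / 15110 = 121200/15110 = 8.018 mg/L.
Half-life 0.42 d → k = ln 2 / 0.42 = 1.650 d⁻¹.
8.018·exp(−k·t) = 3.3 → t = ln(8.018/3.3)/k = 46480 s = 12.91 h.

12.9 h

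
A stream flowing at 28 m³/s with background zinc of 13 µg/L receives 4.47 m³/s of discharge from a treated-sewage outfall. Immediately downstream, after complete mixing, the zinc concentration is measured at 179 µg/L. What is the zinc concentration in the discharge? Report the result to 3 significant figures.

Mass balance: 28.00·13.00 + 4.470·Cₑ = 32.47·179.0
→ Cₑ = (32.47·179.0 − 28.00·13.00) / 4.470 = 1219 µg/L.

1220 µg/L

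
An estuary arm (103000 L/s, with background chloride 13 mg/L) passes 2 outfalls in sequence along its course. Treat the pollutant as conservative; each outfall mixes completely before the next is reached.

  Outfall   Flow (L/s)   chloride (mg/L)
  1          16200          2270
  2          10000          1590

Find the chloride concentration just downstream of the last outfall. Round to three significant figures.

Outfall 1: combined Q = 119200 L/s; C = (103000·13.00 + 16200·2270)/119200 = 319.7 mg/L.
Outfall 2: combined Q = 129200 L/s; C = (119200·319.7 + 10000·1590)/129200 = 418.1 mg/L.

418 mg/L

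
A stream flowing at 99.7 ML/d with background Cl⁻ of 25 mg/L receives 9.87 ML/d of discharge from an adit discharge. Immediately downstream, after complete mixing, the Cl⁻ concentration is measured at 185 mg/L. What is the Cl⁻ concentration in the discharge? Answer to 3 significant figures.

Mass balance: 99.70·25.00 + 9.870·Cₑ = 109.6·185.0
→ Cₑ = (109.6·185.0 − 99.70·25.00) / 9.870 = 1801 mg/L.

1800 mg/L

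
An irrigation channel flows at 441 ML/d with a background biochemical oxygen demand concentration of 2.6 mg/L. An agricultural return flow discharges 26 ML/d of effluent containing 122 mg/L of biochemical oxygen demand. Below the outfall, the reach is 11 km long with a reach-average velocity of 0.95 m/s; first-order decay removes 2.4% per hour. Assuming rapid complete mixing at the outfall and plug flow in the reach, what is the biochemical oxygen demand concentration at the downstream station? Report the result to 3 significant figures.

8.55 mg/L

Flow-weighted average: C = (441.0·2.600 + 26.00·122.0) / 467.0 = 4319/467.0 = 9.248 mg/L.
Travel time t = 11·1000 / 0.95 = 11580 s = 3.216 h.
2.4%/h lost → k = −ln(1 − 0.024) = 0.02429 h⁻¹.
Decay over the reach: 9.248·exp(−kt) = 9.248·0.9248 = 8.552 mg/L.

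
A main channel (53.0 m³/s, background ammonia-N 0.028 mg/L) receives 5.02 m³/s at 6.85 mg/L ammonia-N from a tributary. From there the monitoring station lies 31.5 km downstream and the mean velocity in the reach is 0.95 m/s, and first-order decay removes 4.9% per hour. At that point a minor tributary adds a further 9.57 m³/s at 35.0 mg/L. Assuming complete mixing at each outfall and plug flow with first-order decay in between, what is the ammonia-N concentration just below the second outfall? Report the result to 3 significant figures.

5.29 mg/L

Mass balance: C = (53.00·0.02800 + 5.020·6.850) / 58.02 = 35.87/58.02 = 0.6183 mg/L; combined flow 58.02 m³/s.
Travel time t = 31.5·1000 / 0.95 = 33160 s = 9.211 h.
4.9%/h lost → k = −ln(1 − 0.049) = 0.05024 h⁻¹.
After decay, C = 0.6183 × e^(−kt) = 0.6183 × 0.6296 = 0.3892 mg/L.
Second outfall: C = (58.02·0.3892 + 9.570·35.00)/67.59 = 5.290 mg/L.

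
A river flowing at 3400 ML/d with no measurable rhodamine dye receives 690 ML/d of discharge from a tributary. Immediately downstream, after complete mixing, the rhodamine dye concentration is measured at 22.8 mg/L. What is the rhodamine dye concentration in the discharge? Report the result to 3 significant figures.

135 mg/L

Mass balance: 3400·0 + 690.0·Cₑ = 4090·22.80
→ Cₑ = (4090·22.80 − 3400·0) / 690.0 = 135.1 mg/L.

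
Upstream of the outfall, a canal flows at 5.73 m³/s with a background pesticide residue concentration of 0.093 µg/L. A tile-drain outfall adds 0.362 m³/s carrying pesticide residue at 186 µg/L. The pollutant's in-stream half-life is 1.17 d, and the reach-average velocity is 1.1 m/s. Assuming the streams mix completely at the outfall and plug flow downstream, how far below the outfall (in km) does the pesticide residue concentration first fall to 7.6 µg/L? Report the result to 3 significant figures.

Flow-weighted average: C = (5.730·0.09300 + 0.3620·186.0) / 6.092 = 67.86/6.092 = 11.14 µg/L.
Half-life 1.17 d → k = ln 2 / 1.17 = 0.5924 d⁻¹.
Set 11.14·exp(−k·t) = 7.6 → t = ln(11.14/7.6)/k = 55770 s = 15.49 h.
Distance = v·t = 1.1·55770 = 61340 m = 61.34 km.

61.3 km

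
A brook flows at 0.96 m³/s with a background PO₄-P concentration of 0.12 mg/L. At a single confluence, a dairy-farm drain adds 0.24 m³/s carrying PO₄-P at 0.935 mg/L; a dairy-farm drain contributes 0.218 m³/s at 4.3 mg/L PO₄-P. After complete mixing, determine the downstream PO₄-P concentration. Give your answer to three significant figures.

Mass balance: C = (0.9600·0.1200 + 0.2400·0.9350 + 0.2180·4.300) / 1.418 = 1.277/1.418 = 0.9006 mg/L.

0.901 mg/L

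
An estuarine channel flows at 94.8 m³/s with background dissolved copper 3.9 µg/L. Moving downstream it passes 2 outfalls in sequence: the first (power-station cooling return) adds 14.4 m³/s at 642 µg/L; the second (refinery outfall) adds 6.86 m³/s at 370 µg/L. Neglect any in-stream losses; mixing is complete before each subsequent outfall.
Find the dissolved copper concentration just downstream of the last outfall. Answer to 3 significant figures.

105 µg/L

Below outfall 1: Q → 109.2 m³/s, C = (94.80·3.900 + 14.40·642.0)/109.2 = 88.05 µg/L.
Below outfall 2: Q → 116.1 m³/s, C = (109.2·88.05 + 6.860·370.0)/116.1 = 104.7 µg/L.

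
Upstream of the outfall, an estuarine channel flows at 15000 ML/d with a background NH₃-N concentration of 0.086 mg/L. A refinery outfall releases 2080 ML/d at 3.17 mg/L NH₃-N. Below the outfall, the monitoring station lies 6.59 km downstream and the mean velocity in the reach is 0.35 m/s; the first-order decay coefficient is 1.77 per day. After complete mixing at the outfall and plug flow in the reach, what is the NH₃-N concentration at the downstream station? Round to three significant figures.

Conservation of mass: C = (15000·0.08600 + 2080·3.170) / 17080 = 7884/17080 = 0.4616 mg/L.
Travel time t = 6.59·1000 / 0.35 = 18830 s = 5.230 h.
After decay, C = 0.4616 × e^(−kt) = 0.4616 × 0.6800 = 0.3138 mg/L.

0.314 mg/L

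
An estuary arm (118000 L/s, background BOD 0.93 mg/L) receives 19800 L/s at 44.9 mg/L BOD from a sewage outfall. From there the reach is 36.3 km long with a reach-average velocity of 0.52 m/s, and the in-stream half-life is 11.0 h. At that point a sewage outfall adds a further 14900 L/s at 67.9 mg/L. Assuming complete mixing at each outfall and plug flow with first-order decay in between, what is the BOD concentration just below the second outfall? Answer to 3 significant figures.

Mixed concentration C = ΣQC/ΣQ = (118000·0.9300 + 19800·44.90) / 137800 = 998800/137800 = 7.248 mg/L; combined flow 137800 L/s.
Travel time t = 36.3·1000 / 0.52 = 69810 s = 19.39 h.
Half-life 11.0 h → k = ln 2 / 11.0 = 0.06301 h⁻¹ = 1.512 d⁻¹.
After decay, C = 7.248 × e^(−kt) = 7.248 × 0.2947 = 2.136 mg/L.
At the second outfall, C = (137800·2.136 + 14900·67.90) / (137800 + 14900) = 8.553 mg/L.

8.55 mg/L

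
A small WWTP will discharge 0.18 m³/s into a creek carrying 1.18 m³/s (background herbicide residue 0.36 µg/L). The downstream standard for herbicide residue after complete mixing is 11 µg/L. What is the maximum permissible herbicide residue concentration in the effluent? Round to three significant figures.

At the limit, (Qr·Cr + Qe·Cₑ)/(Qr + Qe) = 11:
Cₑ = (1.360·11 − 1.180·0.3600) / 0.1800 = 80.75 µg/L.

80.8 µg/L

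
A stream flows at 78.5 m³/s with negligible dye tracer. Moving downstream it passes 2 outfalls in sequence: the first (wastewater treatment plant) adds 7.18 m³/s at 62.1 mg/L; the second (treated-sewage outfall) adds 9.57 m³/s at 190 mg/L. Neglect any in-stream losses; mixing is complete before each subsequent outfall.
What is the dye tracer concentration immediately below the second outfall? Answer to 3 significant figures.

Below outfall 1: Q → 85.68 m³/s, C = (78.50·0 + 7.180·62.10)/85.68 = 5.204 mg/L.
Below outfall 2: Q → 95.25 m³/s, C = (85.68·5.204 + 9.570·190.0)/95.25 = 23.77 mg/L.

23.8 mg/L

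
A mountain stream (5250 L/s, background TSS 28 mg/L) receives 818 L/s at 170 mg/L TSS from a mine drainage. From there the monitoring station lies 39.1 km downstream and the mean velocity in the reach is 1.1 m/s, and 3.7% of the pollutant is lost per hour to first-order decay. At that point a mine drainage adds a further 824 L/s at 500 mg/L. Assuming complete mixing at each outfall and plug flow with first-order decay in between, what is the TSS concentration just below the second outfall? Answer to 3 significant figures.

Flow-weighted average: C = (5250·28.00 + 818.0·170.0) / 6068 = 286100/6068 = 47.14 mg/L; combined flow 6068 L/s.
Travel time t = 39.1·1000 / 1.1 = 35550 s = 9.874 h.
3.7%/h lost → k = −ln(1 − 0.037) = 0.03770 h⁻¹.
Applying C = C₀e^(−kt): 47.14 × 0.6892 = 32.49 mg/L.
At the second outfall, C = (6068·32.49 + 824.0·500.0) / (6068 + 824.0) = 88.38 mg/L.

88.4 mg/L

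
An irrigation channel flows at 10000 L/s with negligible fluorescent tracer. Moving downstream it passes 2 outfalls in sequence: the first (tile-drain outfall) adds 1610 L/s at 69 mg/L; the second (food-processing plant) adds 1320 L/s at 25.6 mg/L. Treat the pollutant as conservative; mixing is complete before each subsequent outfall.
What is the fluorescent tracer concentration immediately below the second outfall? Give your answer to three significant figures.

After outfall 1: Q = 10000 + 1610 = 11610 L/s; C = (10000·0 + 1610·69.00)/11610 = 9.568 mg/L.
After outfall 2: Q = 11610 + 1320 = 12930 L/s; C = (11610·9.568 + 1320·25.60)/12930 = 11.21 mg/L.

11.2 mg/L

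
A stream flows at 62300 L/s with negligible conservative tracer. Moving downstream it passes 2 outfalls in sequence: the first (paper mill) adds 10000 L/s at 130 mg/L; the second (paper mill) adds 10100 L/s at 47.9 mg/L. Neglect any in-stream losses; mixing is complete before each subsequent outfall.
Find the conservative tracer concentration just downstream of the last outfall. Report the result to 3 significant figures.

Below outfall 1: Q → 72300 L/s, C = (62300·0 + 10000·130.0)/72300 = 17.98 mg/L.
Below outfall 2: Q → 82400 L/s, C = (72300·17.98 + 10100·47.90)/82400 = 21.65 mg/L.

21.6 mg/L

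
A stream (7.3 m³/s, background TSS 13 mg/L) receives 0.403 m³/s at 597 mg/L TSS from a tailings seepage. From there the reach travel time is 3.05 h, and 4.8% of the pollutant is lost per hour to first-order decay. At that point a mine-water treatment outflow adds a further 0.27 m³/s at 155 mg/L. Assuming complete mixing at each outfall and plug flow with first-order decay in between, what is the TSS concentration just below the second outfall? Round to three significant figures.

41.5 mg/L

After mixing, C = (7.300·13.00 + 0.4030·597.0) / 7.703 = 335.5/7.703 = 43.55 mg/L; combined flow 7.703 m³/s.
4.8%/h lost → k = −ln(1 − 0.048) = 0.04919 h⁻¹.
After decay, C = 43.55 × e^(−kt) = 43.55 × 0.8607 = 37.49 mg/L.
Second outfall: C = (7.703·37.49 + 0.2700·155.0)/7.973 = 41.47 mg/L.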